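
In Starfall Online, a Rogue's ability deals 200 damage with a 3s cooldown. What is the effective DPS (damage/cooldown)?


DPS = damage / cooldown
= 200 / 3
= 66.67

66.67 DPS


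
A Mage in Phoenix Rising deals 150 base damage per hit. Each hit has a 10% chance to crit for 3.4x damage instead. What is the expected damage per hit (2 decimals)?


E[dmg] = base * (1 + crit_chance * (crit_mult - 1))
cc as decimal = 10/100 = 0.1
cm - 1 = 3.4 - 1 = 2.4
Bonus factor = 0.1 * 2.4 = 0.24
Total multiplier = 1 + 0.24 = 1.24
Expected damage = 150 * 1.24 = 186.00

186.00 damage


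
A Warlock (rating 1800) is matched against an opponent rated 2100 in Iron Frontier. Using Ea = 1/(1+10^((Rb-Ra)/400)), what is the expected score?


Elo expected score: Ea = 1/(1 + 10^((Rb-Ra)/400))
Rb - Ra = 2100 - 1800 = 300
(Rb-Ra)/400 = 300/400 = 0.75
10^0.75 = 5.623413
Ea = 1/(1 + 5.623413) = 1/6.623413 = 0.1510

0.1510


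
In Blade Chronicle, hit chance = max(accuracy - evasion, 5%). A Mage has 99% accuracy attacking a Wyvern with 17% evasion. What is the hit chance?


accuracy - evasion = 99 - 17 = 82
Apply floor: max(82, 5) = 82
Hit chance = 82%

82%


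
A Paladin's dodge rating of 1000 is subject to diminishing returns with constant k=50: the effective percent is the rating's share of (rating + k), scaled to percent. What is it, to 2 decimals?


effective% = rating / (rating + k) * 100
= 1000 / (1000 + 50) * 100
= 1000 / 1050 * 100
= 0.952381 * 100
= 95.24%

95.24%


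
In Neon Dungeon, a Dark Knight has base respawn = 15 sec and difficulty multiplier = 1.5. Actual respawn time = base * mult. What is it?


Respawn time = base * multiplier
= 15 * 1.5
= 22.5 seconds

22.5 seconds


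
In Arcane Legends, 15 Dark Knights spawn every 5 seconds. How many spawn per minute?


Spawns per minute = count * (60 / interval)
= 15 * (60 / 5)
= 15 * 12.0
= 180.0

180.0 per minute


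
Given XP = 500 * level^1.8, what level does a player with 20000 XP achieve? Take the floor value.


XP = 500 * level^1.8, so level = (XP / 500)^(1/1.8)
= (20000 / 500)^(1/1.8)
= 40.0^0.5556
= 7.7631
Floor: level = 7

level 7


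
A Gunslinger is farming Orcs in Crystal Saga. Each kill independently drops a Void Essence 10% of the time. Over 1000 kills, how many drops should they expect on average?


Expected drops = kills * (drop_rate / 100)
= 1000 * (10 / 100)
= 1000 * 0.1
= 100.0

100.0 drops


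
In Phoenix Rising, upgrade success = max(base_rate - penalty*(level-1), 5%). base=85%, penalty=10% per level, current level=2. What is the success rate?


raw_rate = 85 - 10 * (2 - 1)
= 85 - 10 * 1
= 85 - 10
= 75
Apply floor: max(75, 5) = 75%

75%


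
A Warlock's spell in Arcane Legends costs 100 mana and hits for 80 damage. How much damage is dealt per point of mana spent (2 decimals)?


Efficiency = damage / mana
= 80 / 100
= 0.80

0.80 dmg/mana


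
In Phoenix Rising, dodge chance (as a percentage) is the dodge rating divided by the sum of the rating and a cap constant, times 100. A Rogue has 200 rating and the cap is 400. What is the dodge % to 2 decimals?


dodge% = 200 / (200 + 400) * 100
= 200 / 600 * 100
= 0.333333 * 100
= 33.33%

33.33%


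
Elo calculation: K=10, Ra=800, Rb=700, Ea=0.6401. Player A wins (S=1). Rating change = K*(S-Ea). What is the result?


Elo update: delta = K * (S - Ea), where S = 1 (wins)
S - Ea = 1 - 0.6401 = 0.3599
Rating change = 10 * 0.3599
= 3.60

3.60 rating points


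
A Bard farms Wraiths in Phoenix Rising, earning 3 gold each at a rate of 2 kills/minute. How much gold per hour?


Gold per minute = 3 * 2 = 6
Gold per hour = 6 * 60 = 360

360 gold/hour


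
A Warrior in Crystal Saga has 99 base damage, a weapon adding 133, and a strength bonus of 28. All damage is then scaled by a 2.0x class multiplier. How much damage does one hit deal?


Sum base + weapon + str = 99 + 133 + 28 = 260
Multiply by 2.0:
260 * 2.0 = 520.0

520.0 damage


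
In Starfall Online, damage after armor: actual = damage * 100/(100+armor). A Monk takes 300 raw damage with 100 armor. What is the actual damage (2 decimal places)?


actual = 300 * 100 / (100 + 100)
= 300 * 100 / 200
= 30000 / 200
= 150.00

150.00 damage


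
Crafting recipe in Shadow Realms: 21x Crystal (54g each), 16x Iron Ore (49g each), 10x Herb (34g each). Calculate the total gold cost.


Cost breakdown:
  Crystal: 21 * 54 = 1134
  Iron Ore: 16 * 49 = 784
  Herb: 10 * 34 = 340
Total = 1134 + 784 + 340 = 2258

2258 gold


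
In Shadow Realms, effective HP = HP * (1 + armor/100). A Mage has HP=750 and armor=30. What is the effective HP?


EHP = 750 * (1 + 30/100)
= 750 * (1 + 0.3)
= 750 * 1.3
= 975.0

975.0 EHP


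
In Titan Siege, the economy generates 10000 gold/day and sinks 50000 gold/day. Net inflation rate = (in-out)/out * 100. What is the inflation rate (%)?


Net gold = 10000 - 50000 = -40000
Inflation rate = net / sunk * 100 = -40000 / 50000 * 100
= -0.8 * 100
= -80.00%

-80.00%


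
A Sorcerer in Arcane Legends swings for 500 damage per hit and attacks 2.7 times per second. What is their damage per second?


DPS = damage * attack_speed
= 500 * 2.7
= 1350.0

1350.0 DPS


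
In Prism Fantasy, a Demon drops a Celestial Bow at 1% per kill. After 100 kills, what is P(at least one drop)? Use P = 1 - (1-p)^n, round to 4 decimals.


P(at least one) = 1 - P(none) = 1 - (1-p)^n
p = 1/100 = 0.01
1 - p = 0.99
(1 - p)^100 = 0.99^100 = 0.366032
P(at least one) = 1 - 0.366032 = 0.6340

0.6340


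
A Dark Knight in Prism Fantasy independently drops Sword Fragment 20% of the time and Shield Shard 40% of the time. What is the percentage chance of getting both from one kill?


For independent events, P(both) = P(A) * P(B)
= 20% * 40%
= 800 / 100 %
= 8.0%

8.0%


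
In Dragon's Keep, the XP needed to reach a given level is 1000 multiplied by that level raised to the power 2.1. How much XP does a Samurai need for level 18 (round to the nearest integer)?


XP = 1000 * level^2.1
Substitute level = 18:
XP = 1000 * 18^2.1
= 1000 * 432.5858
= 432586

432586 XP


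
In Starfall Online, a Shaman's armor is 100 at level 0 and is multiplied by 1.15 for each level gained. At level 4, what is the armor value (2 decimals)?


value = base * growth^level
= 100 * 1.15^4
= 100 * 1.749006
= 174.90

174.90 armor


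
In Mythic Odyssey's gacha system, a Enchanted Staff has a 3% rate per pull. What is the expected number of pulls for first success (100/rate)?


Expected pulls for a geometric distribution = 1/p = 100 / rate%
= 100 / 3
= 33.33

33.33 pulls


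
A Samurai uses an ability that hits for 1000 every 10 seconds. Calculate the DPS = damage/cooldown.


DPS = damage / cooldown
= 1000 / 10
= 100.00

100.00 DPS


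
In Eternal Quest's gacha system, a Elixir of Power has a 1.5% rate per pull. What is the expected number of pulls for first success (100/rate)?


Expected pulls for a geometric distribution = 1/p = 100 / rate%
= 100 / 1.5
= 66.67

66.67 pulls


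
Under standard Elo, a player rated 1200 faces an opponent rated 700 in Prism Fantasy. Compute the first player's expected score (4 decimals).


Elo expected score: Ea = 1/(1 + 10^((Rb-Ra)/400))
Rb - Ra = 700 - 1200 = -500
(Rb-Ra)/400 = -500/400 = -1.25
10^-1.25 = 0.056234
Ea = 1/(1 + 0.056234) = 1/1.056234 = 0.9468

0.9468


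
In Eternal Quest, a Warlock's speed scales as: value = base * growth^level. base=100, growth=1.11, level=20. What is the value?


value = base * growth^level
= 100 * 1.11^20
= 100 * 8.062312
= 806.23

806.23 speed


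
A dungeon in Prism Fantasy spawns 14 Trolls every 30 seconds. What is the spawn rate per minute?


Spawns per minute = count * (60 / interval)
= 14 * (60 / 30)
= 14 * 2.0
= 28.0

28.0 per minute


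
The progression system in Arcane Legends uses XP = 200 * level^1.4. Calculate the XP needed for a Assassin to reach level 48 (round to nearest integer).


XP = 200 * level^1.4
Substitute level = 48:
XP = 200 * 48^1.4
= 200 * 225.8072
= 45161

45161 XP


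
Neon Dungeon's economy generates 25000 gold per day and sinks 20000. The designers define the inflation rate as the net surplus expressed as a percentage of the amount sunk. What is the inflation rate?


Net gold = 25000 - 20000 = 5000
Inflation rate = net / sunk * 100 = 5000 / 20000 * 100
= 0.25 * 100
= 25.00%

25.00%


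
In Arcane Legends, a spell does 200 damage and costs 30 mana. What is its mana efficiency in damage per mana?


Efficiency = damage / mana
= 200 / 30
= 6.67

6.67 dmg/mana


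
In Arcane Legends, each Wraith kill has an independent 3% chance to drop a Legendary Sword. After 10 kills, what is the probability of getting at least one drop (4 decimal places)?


P(at least one) = 1 - P(none) = 1 - (1-p)^n
p = 3/100 = 0.03
1 - p = 0.97
(1 - p)^10 = 0.97^10 = 0.737424
P(at least one) = 1 - 0.737424 = 0.2626

0.2626


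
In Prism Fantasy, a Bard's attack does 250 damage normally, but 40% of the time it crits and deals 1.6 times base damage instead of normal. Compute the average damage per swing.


E[dmg] = base * (1 + crit_chance * (crit_mult - 1))
cc as decimal = 40/100 = 0.4
cm - 1 = 1.6 - 1 = 0.6
Bonus factor = 0.4 * 0.6 = 0.24
Total multiplier = 1 + 0.24 = 1.24
Expected damage = 250 * 1.24 = 310.00

310.00 damage


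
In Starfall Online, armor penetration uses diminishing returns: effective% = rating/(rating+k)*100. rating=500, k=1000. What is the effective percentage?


effective% = rating / (rating + k) * 100
= 500 / (500 + 1000) * 100
= 500 / 1500 * 100
= 0.333333 * 100
= 33.33%

33.33%


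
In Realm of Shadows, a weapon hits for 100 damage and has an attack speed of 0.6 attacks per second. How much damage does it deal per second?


DPS = damage * attack_speed
= 100 * 0.6
= 60.0

60.0 DPS


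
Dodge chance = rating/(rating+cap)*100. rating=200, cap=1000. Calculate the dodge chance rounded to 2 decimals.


dodge% = 200 / (200 + 1000) * 100
= 200 / 1200 * 100
= 0.166667 * 100
= 16.67%

16.67%


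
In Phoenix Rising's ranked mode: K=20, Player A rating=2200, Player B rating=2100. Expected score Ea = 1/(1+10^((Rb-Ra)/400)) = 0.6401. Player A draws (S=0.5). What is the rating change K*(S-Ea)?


Elo update: delta = K * (S - Ea), where S = 0.5 (draws)
S - Ea = 0.5 - 0.6401 = -0.1401
Rating change = 20 * -0.1401
= -2.80

-2.80 rating points


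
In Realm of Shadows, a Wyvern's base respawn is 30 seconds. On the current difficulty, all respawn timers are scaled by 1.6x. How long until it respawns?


Respawn time = base * multiplier
= 30 * 1.6
= 48.0 seconds

48.0 seconds


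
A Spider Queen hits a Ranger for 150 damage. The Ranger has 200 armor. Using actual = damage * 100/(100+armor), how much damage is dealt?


actual = 150 * 100 / (100 + 200)
= 150 * 100 / 300
= 15000 / 300
= 50.00

50.00 damage


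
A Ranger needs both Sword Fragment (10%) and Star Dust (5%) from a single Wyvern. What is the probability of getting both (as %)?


For independent events, P(both) = P(A) * P(B)
= 10% * 5%
= 50 / 100 %
= 0.5%

0.5%


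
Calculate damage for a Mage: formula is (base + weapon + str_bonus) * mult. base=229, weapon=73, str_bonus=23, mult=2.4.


Sum base + weapon + str = 229 + 73 + 23 = 325
Multiply by 2.4:
325 * 2.4 = 780.0

780.0 damage


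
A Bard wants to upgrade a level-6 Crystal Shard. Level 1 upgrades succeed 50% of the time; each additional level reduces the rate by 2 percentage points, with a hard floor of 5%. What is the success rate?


raw_rate = 50 - 2 * (6 - 1)
= 50 - 2 * 5
= 50 - 10
= 40
Apply floor: max(40, 5) = 40%

40%


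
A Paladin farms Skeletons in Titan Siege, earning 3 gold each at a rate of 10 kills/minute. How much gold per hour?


Gold per minute = 3 * 10 = 30
Gold per hour = 30 * 60 = 1800

1800 gold/hour


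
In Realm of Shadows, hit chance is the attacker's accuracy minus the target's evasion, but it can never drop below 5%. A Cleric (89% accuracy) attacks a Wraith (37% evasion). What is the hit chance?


accuracy - evasion = 89 - 37 = 52
Apply floor: max(52, 5) = 52
Hit chance = 52%

52%


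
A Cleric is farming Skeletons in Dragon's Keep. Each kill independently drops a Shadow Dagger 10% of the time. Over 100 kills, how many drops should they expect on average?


Expected drops = kills * (drop_rate / 100)
= 100 * (10 / 100)
= 100 * 0.1
= 10.0

10.0 drops


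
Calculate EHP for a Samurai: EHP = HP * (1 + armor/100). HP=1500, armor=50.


EHP = 1500 * (1 + 50/100)
= 1500 * (1 + 0.5)
= 1500 * 1.5
= 2250.0

2250.0 EHP


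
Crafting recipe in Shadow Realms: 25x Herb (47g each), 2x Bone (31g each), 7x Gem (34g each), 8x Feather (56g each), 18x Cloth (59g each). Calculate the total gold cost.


Cost breakdown:
  Herb: 25 * 47 = 1175
  Bone: 2 * 31 = 62
  Gem: 7 * 34 = 238
  Feather: 8 * 56 = 448
  Cloth: 18 * 59 = 1062
Total = 1175 + 62 + 238 + 448 + 1062 = 2985

2985 gold


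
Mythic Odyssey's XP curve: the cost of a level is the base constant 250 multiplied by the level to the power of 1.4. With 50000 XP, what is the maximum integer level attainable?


XP = 250 * level^1.4, so level = (XP / 250)^(1/1.4)
= (50000 / 250)^(1/1.4)
= 200.0^0.7143
= 44.0142
Floor: level = 44

level 44


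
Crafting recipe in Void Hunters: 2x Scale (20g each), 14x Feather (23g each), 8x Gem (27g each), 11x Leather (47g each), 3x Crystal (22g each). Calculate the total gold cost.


Cost breakdown:
  Scale: 2 * 20 = 40
  Feather: 14 * 23 = 322
  Gem: 8 * 27 = 216
  Leather: 11 * 47 = 517
  Crystal: 3 * 22 = 66
Total = 40 + 322 + 216 + 517 + 66 = 1161

1161 gold


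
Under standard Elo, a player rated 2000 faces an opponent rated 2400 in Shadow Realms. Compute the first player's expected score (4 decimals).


Elo expected score: Ea = 1/(1 + 10^((Rb-Ra)/400))
Rb - Ra = 2400 - 2000 = 400
(Rb-Ra)/400 = 400/400 = 1.0
10^1.0 = 10.0
Ea = 1/(1 + 10.0) = 1/11.0 = 0.0909

0.0909


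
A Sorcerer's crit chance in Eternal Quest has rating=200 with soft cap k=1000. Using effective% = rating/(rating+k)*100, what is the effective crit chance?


effective% = rating / (rating + k) * 100
= 200 / (200 + 1000) * 100
= 200 / 1200 * 100
= 0.166667 * 100
= 16.67%

16.67%


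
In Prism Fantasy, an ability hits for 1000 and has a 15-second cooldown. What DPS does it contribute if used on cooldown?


DPS = damage / cooldown
= 1000 / 15
= 66.67

66.67 DPS


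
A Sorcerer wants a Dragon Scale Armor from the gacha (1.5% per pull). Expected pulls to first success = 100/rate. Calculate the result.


Expected pulls for a geometric distribution = 1/p = 100 / rate%
= 100 / 1.5
= 66.67

66.67 pulls


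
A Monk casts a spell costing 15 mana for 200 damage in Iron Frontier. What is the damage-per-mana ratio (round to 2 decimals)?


Efficiency = damage / mana
= 200 / 15
= 13.33

13.33 dmg/mana


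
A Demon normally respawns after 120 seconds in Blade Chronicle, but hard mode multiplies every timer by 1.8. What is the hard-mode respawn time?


Respawn time = base * multiplier
= 120 * 1.8
= 216.0 seconds

216.0 seconds


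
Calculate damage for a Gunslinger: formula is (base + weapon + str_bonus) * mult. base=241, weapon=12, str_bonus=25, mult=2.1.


Sum base + weapon + str = 241 + 12 + 25 = 278
Multiply by 2.1:
278 * 2.1 = 583.8

583.8 damage


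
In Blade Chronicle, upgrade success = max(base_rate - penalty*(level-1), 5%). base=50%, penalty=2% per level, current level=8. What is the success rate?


raw_rate = 50 - 2 * (8 - 1)
= 50 - 2 * 7
= 50 - 14
= 36
Apply floor: max(36, 5) = 36%

36%


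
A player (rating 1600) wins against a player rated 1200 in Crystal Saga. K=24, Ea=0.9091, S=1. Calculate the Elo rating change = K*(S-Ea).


Elo update: delta = K * (S - Ea), where S = 1 (wins)
S - Ea = 1 - 0.9091 = 0.0909
Rating change = 24 * 0.0909
= 2.18

2.18 rating points


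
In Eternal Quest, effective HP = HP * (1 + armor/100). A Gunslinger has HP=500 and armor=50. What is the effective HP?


EHP = 500 * (1 + 50/100)
= 500 * (1 + 0.5)
= 500 * 1.5
= 750.0

750.0 EHP


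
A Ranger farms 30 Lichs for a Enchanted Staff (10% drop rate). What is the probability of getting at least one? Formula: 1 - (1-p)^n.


P(at least one) = 1 - P(none) = 1 - (1-p)^n
p = 10/100 = 0.1
1 - p = 0.9
(1 - p)^30 = 0.9^30 = 0.042391
P(at least one) = 1 - 0.042391 = 0.9576

0.9576


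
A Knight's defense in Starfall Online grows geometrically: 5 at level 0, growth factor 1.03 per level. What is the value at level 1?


value = base * growth^level
= 5 * 1.03^1
= 5 * 1.03
= 5.15

5.15 defense


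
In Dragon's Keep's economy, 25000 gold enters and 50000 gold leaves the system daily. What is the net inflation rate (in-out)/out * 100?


Net gold = 25000 - 50000 = -25000
Inflation rate = net / sunk * 100 = -25000 / 50000 * 100
= -0.5 * 100
= -50.00%

-50.00%


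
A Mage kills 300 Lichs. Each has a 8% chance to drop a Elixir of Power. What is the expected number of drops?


Expected drops = kills * (drop_rate / 100)
= 300 * (8 / 100)
= 300 * 0.08
= 24.0

24.0 drops


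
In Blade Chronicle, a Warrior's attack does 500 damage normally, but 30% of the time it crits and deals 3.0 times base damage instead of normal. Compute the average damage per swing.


E[dmg] = base * (1 + crit_chance * (crit_mult - 1))
cc as decimal = 30/100 = 0.3
cm - 1 = 3.0 - 1 = 2.0
Bonus factor = 0.3 * 2.0 = 0.6
Total multiplier = 1 + 0.6 = 1.6
Expected damage = 500 * 1.6 = 800.00

800.00 damage


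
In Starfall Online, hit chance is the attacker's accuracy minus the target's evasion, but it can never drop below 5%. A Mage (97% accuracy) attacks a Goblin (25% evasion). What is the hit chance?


accuracy - evasion = 97 - 25 = 72
Apply floor: max(72, 5) = 72
Hit chance = 72%

72%


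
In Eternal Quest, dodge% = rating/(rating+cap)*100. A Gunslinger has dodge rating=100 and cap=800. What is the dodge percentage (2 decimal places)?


dodge% = 100 / (100 + 800) * 100
= 100 / 900 * 100
= 0.111111 * 100
= 11.11%

11.11%


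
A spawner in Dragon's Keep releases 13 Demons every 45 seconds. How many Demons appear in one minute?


Spawns per minute = count * (60 / interval)
= 13 * (60 / 45)
= 13 * 1.3333
= 17.33

17.33 per minute


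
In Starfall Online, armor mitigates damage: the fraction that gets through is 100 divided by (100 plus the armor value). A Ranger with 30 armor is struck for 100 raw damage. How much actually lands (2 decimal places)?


actual = 100 * 100 / (100 + 30)
= 100 * 100 / 130
= 10000 / 130
= 76.92

76.92 damage


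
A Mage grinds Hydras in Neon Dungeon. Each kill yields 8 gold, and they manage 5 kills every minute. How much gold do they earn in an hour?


Gold per minute = 8 * 5 = 40
Gold per hour = 40 * 60 = 2400

2400 gold/hour


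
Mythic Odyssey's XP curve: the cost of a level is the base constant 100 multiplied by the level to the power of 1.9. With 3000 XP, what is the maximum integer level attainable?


XP = 100 * level^1.9, so level = (XP / 100)^(1/1.9)
= (3000 / 100)^(1/1.9)
= 30.0^0.5263
= 5.9901
Floor: level = 5

level 5


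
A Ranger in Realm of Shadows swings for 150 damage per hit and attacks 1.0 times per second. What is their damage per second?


DPS = damage * attack_speed
= 150 * 1.0
= 150.0

150.0 DPS


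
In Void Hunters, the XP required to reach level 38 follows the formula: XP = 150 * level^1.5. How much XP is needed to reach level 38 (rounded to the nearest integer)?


XP = 150 * level^1.5
Substitute level = 38:
XP = 150 * 38^1.5
= 150 * 234.2477
= 35137

35137 XP


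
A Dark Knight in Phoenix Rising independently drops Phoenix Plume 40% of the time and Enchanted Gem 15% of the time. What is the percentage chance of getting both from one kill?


For independent events, P(both) = P(A) * P(B)
= 40% * 15%
= 600 / 100 %
= 6.0%

6.0%


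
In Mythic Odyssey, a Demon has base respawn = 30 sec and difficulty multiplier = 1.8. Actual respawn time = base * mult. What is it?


Respawn time = base * multiplier
= 30 * 1.8
= 54.0 seconds

54.0 seconds


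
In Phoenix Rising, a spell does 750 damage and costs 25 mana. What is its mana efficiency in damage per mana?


Efficiency = damage / mana
= 750 / 25
= 30.00

30.00 dmg/mana


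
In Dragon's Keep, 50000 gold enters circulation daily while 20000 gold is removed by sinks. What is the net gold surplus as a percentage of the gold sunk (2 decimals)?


Net gold = 50000 - 20000 = 30000
Inflation rate = net / sunk * 100 = 30000 / 20000 * 100
= 1.5 * 100
= 150.00%

150.00%


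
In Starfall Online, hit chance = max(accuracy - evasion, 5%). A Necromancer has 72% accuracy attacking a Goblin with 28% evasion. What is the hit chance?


accuracy - evasion = 72 - 28 = 44
Apply floor: max(44, 5) = 44
Hit chance = 44%

44%


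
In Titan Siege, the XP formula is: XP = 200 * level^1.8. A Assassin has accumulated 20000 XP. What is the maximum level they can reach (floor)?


XP = 200 * level^1.8, so level = (XP / 200)^(1/1.8)
= (20000 / 200)^(1/1.8)
= 100.0^0.5556
= 12.9155
Floor: level = 12

level 12


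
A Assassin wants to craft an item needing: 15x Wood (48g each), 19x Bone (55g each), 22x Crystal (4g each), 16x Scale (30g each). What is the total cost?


Cost breakdown:
  Wood: 15 * 48 = 720
  Bone: 19 * 55 = 1045
  Crystal: 22 * 4 = 88
  Scale: 16 * 30 = 480
Total = 720 + 1045 + 88 + 480 = 2333

2333 gold


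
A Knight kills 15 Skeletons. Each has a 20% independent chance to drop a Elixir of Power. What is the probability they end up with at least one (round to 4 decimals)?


P(at least one) = 1 - P(none) = 1 - (1-p)^n
p = 20/100 = 0.2
1 - p = 0.8
(1 - p)^15 = 0.8^15 = 0.035184
P(at least one) = 1 - 0.035184 = 0.9648

0.9648


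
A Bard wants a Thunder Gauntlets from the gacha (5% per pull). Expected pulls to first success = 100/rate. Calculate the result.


Expected pulls for a geometric distribution = 1/p = 100 / rate%
= 100 / 5
= 20.0

20.0 pulls


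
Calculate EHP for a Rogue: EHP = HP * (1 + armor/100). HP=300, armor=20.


EHP = 300 * (1 + 20/100)
= 300 * (1 + 0.2)
= 300 * 1.2
= 360.0

360.0 EHP


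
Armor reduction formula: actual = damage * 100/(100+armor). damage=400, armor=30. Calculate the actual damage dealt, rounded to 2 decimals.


actual = 400 * 100 / (100 + 30)
= 400 * 100 / 130
= 40000 / 130
= 307.69

307.69 damage


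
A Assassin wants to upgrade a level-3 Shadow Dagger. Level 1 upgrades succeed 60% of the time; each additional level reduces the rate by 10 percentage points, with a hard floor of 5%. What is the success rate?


raw_rate = 60 - 10 * (3 - 1)
= 60 - 10 * 2
= 60 - 20
= 40
Apply floor: max(40, 5) = 40%

40%


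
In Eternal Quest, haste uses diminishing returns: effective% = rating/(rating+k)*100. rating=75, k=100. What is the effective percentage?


effective% = rating / (rating + k) * 100
= 75 / (75 + 100) * 100
= 75 / 175 * 100
= 0.428571 * 100
= 42.86%

42.86%


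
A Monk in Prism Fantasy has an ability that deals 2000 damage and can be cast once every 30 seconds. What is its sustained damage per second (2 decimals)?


DPS = damage / cooldown
= 2000 / 30
= 66.67

66.67 DPS


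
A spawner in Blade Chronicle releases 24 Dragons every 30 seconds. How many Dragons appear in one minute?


Spawns per minute = count * (60 / interval)
= 24 * (60 / 30)
= 24 * 2.0
= 48.0

48.0 per minute


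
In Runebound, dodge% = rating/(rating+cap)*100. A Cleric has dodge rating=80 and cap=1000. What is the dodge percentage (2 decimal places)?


dodge% = 80 / (80 + 1000) * 100
= 80 / 1080 * 100
= 0.074074 * 100
= 7.41%

7.41%


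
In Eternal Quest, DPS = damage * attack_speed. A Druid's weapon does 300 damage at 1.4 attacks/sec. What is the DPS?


DPS = damage * attack_speed
= 300 * 1.4
= 420.0

420.0 DPS


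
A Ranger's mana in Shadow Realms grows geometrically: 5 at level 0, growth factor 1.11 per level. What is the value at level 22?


value = base * growth^level
= 5 * 1.11^22
= 5 * 9.933574
= 49.67

49.67 mana


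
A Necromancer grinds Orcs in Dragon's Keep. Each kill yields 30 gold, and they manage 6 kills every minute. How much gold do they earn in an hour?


Gold per minute = 30 * 6 = 180
Gold per hour = 180 * 60 = 10800

10800 gold/hour


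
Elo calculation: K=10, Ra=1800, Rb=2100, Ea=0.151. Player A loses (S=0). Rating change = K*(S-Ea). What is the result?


Elo update: delta = K * (S - Ea), where S = 0 (loses)
S - Ea = 0 - 0.151 = -0.151
Rating change = 10 * -0.151
= -1.51

-1.51 rating points


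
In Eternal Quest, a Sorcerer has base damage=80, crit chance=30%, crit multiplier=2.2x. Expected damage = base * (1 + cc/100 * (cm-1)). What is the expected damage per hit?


E[dmg] = base * (1 + crit_chance * (crit_mult - 1))
cc as decimal = 30/100 = 0.3
cm - 1 = 2.2 - 1 = 1.2
Bonus factor = 0.3 * 1.2 = 0.36
Total multiplier = 1 + 0.36 = 1.36
Expected damage = 80 * 1.36 = 108.80

108.80 damage


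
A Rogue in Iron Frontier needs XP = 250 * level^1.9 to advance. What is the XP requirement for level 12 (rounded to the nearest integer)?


XP = 250 * level^1.9
Substitute level = 12:
XP = 250 * 12^1.9
= 250 * 112.3167
= 28079

28079 XP


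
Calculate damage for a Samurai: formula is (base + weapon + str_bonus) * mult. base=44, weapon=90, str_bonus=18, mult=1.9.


Sum base + weapon + str = 44 + 90 + 18 = 152
Multiply by 1.9:
152 * 1.9 = 288.8

288.8 damage


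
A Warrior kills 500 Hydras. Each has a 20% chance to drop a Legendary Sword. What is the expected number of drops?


Expected drops = kills * (drop_rate / 100)
= 500 * (20 / 100)
= 500 * 0.2
= 100.0

100.0 drops


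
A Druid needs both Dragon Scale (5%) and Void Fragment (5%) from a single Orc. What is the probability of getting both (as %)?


For independent events, P(both) = P(A) * P(B)
= 5% * 5%
= 25 / 100 %
= 0.25%

0.25%


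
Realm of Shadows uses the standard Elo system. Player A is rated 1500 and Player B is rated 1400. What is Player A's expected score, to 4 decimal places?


Elo expected score: Ea = 1/(1 + 10^((Rb-Ra)/400))
Rb - Ra = 1400 - 1500 = -100
(Rb-Ra)/400 = -100/400 = -0.25
10^-0.25 = 0.562341
Ea = 1/(1 + 0.562341) = 1/1.562341 = 0.6401

0.6401


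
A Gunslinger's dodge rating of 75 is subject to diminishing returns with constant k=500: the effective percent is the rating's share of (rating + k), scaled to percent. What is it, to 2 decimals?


effective% = rating / (rating + k) * 100
= 75 / (75 + 500) * 100
= 75 / 575 * 100
= 0.130435 * 100
= 13.04%

13.04%


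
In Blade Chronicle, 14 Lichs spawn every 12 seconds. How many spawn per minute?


Spawns per minute = count * (60 / interval)
= 14 * (60 / 12)
= 14 * 5.0
= 70.0

70.0 per minute


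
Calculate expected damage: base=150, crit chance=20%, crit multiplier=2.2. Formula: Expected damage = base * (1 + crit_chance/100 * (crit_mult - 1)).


E[dmg] = base * (1 + crit_chance * (crit_mult - 1))
cc as decimal = 20/100 = 0.2
cm - 1 = 2.2 - 1 = 1.2
Bonus factor = 0.2 * 1.2 = 0.24
Total multiplier = 1 + 0.24 = 1.24
Expected damage = 150 * 1.24 = 186.00

186.00 damage


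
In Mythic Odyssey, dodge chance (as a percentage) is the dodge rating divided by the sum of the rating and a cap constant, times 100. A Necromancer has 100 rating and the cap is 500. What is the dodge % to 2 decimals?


dodge% = 100 / (100 + 500) * 100
= 100 / 600 * 100
= 0.166667 * 100
= 16.67%

16.67%


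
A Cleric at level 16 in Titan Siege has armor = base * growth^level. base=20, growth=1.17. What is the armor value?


value = base * growth^level
= 20 * 1.17^16
= 20 * 12.330304
= 246.61

246.61 armor


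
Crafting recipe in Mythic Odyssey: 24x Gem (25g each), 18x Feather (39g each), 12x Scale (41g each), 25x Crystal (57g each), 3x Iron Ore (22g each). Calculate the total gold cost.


Cost breakdown:
  Gem: 24 * 25 = 600
  Feather: 18 * 39 = 702
  Scale: 12 * 41 = 492
  Crystal: 25 * 57 = 1425
  Iron Ore: 3 * 22 = 66
Total = 600 + 702 + 492 + 1425 + 66 = 3285

3285 gold


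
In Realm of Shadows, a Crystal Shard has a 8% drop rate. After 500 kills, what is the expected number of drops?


Expected drops = kills * (drop_rate / 100)
= 500 * (8 / 100)
= 500 * 0.08
= 40.0

40.0 drops


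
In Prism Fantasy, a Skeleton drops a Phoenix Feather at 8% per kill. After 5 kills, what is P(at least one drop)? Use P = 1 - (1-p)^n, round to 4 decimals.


P(at least one) = 1 - P(none) = 1 - (1-p)^n
p = 8/100 = 0.08
1 - p = 0.92
(1 - p)^5 = 0.92^5 = 0.659082
P(at least one) = 1 - 0.659082 = 0.3409

0.3409


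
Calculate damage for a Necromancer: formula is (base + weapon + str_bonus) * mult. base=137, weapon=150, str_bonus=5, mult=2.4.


Sum base + weapon + str = 137 + 150 + 5 = 292
Multiply by 2.4:
292 * 2.4 = 700.8

700.8 damage


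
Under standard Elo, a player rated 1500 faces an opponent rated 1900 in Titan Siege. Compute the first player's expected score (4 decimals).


Elo expected score: Ea = 1/(1 + 10^((Rb-Ra)/400))
Rb - Ra = 1900 - 1500 = 400
(Rb-Ra)/400 = 400/400 = 1.0
10^1.0 = 10.0
Ea = 1/(1 + 10.0) = 1/11.0 = 0.0909

0.0909


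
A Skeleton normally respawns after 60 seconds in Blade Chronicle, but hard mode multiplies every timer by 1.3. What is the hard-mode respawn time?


Respawn time = base * multiplier
= 60 * 1.3
= 78.0 seconds

78.0 seconds


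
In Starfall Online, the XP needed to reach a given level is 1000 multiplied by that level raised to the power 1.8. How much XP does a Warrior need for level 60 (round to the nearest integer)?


XP = 1000 * level^1.8
Substitute level = 60:
XP = 1000 * 60^1.8
= 1000 * 1587.3484
= 1587348

1587348 XP


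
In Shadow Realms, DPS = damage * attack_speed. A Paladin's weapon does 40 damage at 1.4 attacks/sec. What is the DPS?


DPS = damage * attack_speed
= 40 * 1.4
= 56.0

56.0 DPS


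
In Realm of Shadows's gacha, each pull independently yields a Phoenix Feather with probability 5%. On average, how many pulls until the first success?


Expected pulls for a geometric distribution = 1/p = 100 / rate%
= 100 / 5
= 20.0

20.0 pulls


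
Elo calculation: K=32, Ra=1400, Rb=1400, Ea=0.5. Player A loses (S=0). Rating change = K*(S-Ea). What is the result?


Elo update: delta = K * (S - Ea), where S = 0 (loses)
S - Ea = 0 - 0.5 = -0.5
Rating change = 32 * -0.5
= -16.00

-16.00 rating points


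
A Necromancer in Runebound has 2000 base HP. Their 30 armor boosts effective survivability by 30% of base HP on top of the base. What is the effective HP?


EHP = 2000 * (1 + 30/100)
= 2000 * (1 + 0.3)
= 2000 * 1.3
= 2600.0

2600.0 EHP


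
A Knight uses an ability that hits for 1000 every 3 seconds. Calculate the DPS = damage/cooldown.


DPS = damage / cooldown
= 1000 / 3
= 333.33

333.33 DPS


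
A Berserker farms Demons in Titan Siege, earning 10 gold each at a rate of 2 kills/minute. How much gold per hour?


Gold per minute = 10 * 2 = 20
Gold per hour = 20 * 60 = 1200

1200 gold/hour


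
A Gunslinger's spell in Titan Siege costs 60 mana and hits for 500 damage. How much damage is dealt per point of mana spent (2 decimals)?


Efficiency = damage / mana
= 500 / 60
= 8.33

8.33 dmg/mana


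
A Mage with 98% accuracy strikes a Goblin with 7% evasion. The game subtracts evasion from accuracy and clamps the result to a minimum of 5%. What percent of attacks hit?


accuracy - evasion = 98 - 7 = 91
Apply floor: max(91, 5) = 91
Hit chance = 91%

91%


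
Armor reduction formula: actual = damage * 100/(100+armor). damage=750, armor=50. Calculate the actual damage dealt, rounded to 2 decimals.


actual = 750 * 100 / (100 + 50)
= 750 * 100 / 150
= 75000 / 150
= 500.00

500.00 damage


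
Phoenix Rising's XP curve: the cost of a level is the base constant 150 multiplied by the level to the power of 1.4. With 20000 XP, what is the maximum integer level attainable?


XP = 150 * level^1.4, so level = (XP / 150)^(1/1.4)
= (20000 / 150)^(1/1.4)
= 133.3333^0.7143
= 32.9468
Floor: level = 32

level 32


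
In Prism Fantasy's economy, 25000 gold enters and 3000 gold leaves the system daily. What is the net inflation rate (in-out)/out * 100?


Net gold = 25000 - 3000 = 22000
Inflation rate = net / sunk * 100 = 22000 / 3000 * 100
= 7.333333 * 100
= 733.33%

733.33%


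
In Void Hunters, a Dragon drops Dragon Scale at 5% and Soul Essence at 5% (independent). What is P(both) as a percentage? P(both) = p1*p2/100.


For independent events, P(both) = P(A) * P(B)
= 5% * 5%
= 25 / 100 %
= 0.25%

0.25%


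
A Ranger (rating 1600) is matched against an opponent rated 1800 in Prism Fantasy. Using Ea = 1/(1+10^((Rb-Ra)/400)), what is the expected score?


Elo expected score: Ea = 1/(1 + 10^((Rb-Ra)/400))
Rb - Ra = 1800 - 1600 = 200
(Rb-Ra)/400 = 200/400 = 0.5
10^0.5 = 3.162278
Ea = 1/(1 + 3.162278) = 1/4.162278 = 0.2403

0.2403


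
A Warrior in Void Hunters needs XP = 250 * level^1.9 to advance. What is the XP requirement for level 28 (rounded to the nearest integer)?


XP = 250 * level^1.9
Substitute level = 28:
XP = 250 * 28^1.9
= 250 * 561.824
= 140456

140456 XP


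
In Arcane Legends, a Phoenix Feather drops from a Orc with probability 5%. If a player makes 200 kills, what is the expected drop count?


Expected drops = kills * (drop_rate / 100)
= 200 * (5 / 100)
= 200 * 0.05
= 10.0

10.0 drops


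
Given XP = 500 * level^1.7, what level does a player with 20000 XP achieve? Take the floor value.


XP = 500 * level^1.7, so level = (XP / 500)^(1/1.7)
= (20000 / 500)^(1/1.7)
= 40.0^0.5882
= 8.7577
Floor: level = 8

level 8


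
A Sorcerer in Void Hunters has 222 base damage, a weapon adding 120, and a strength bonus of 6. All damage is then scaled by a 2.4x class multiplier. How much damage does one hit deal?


Sum base + weapon + str = 222 + 120 + 6 = 348
Multiply by 2.4:
348 * 2.4 = 835.2

835.2 damage


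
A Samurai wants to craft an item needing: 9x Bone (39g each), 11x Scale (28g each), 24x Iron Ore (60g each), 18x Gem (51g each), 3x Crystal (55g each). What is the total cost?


Cost breakdown:
  Bone: 9 * 39 = 351
  Scale: 11 * 28 = 308
  Iron Ore: 24 * 60 = 1440
  Gem: 18 * 51 = 918
  Crystal: 3 * 55 = 165
Total = 351 + 308 + 1440 + 918 + 165 = 3182

3182 gold


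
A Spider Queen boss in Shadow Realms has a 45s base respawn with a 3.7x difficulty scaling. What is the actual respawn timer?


Respawn time = base * multiplier
= 45 * 3.7
= 166.5 seconds

166.5 seconds


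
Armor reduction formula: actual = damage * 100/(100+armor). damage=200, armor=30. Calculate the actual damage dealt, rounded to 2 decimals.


actual = 200 * 100 / (100 + 30)
= 200 * 100 / 130
= 20000 / 130
= 153.85

153.85 damage


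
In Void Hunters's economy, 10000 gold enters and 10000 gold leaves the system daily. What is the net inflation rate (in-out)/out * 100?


Net gold = 10000 - 10000 = 0
Inflation rate = net / sunk * 100 = 0 / 10000 * 100
= 0.0 * 100
= 0.00%

0.00%


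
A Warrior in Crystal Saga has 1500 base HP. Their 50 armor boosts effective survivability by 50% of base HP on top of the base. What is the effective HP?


EHP = 1500 * (1 + 50/100)
= 1500 * (1 + 0.5)
= 1500 * 1.5
= 2250.0

2250.0 EHP


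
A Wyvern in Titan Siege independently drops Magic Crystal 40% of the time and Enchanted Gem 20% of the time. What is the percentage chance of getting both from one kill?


For independent events, P(both) = P(A) * P(B)
= 40% * 20%
= 800 / 100 %
= 8.0%

8.0%


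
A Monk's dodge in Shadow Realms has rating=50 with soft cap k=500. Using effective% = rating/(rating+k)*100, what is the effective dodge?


effective% = rating / (rating + k) * 100
= 50 / (50 + 500) * 100
= 50 / 550 * 100
= 0.090909 * 100
= 9.09%

9.09%


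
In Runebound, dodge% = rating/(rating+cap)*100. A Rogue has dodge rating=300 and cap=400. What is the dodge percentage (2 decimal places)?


dodge% = 300 / (300 + 400) * 100
= 300 / 700 * 100
= 0.428571 * 100
= 42.86%

42.86%


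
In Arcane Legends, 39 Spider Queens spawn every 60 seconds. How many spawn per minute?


Spawns per minute = count * (60 / interval)
= 39 * (60 / 60)
= 39 * 1.0
= 39.0

39.0 per minute


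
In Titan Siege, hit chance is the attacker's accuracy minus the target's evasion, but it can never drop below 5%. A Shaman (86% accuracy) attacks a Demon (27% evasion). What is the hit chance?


accuracy - evasion = 86 - 27 = 59
Apply floor: max(59, 5) = 59
Hit chance = 59%

59%


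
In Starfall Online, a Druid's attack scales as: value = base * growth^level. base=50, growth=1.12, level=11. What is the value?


value = base * growth^level
= 50 * 1.12^11
= 50 * 3.47855
= 173.93

173.93 attack


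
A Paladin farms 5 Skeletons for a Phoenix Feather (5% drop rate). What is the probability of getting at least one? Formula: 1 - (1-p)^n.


P(at least one) = 1 - P(none) = 1 - (1-p)^n
p = 5/100 = 0.05
1 - p = 0.95
(1 - p)^5 = 0.95^5 = 0.773781
P(at least one) = 1 - 0.773781 = 0.2262

0.2262


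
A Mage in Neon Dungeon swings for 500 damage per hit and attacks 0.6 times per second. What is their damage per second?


DPS = damage * attack_speed
= 500 * 0.6
= 300.0

300.0 DPS


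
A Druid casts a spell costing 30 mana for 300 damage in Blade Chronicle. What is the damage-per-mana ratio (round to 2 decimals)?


Efficiency = damage / mana
= 300 / 30
= 10.00

10.00 dmg/mana


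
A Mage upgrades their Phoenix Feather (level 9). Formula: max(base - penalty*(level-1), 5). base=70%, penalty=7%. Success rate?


raw_rate = 70 - 7 * (9 - 1)
= 70 - 7 * 8
= 70 - 56
= 14
Apply floor: max(14, 5) = 14%

14%


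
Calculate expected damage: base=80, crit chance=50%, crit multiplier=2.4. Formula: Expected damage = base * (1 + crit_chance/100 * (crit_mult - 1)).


E[dmg] = base * (1 + crit_chance * (crit_mult - 1))
cc as decimal = 50/100 = 0.5
cm - 1 = 2.4 - 1 = 1.4
Bonus factor = 0.5 * 1.4 = 0.7
Total multiplier = 1 + 0.7 = 1.7
Expected damage = 80 * 1.7 = 136.00

136.00 damage


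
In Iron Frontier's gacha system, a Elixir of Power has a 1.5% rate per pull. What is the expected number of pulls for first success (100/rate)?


Expected pulls for a geometric distribution = 1/p = 100 / rate%
= 100 / 1.5
= 66.67

66.67 pulls


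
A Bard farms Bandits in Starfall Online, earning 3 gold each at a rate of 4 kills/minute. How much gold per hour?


Gold per minute = 3 * 4 = 12
Gold per hour = 12 * 60 = 720

720 gold/hour


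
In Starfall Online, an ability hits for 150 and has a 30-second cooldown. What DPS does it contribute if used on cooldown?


DPS = damage / cooldown
= 150 / 30
= 5.00

5.00 DPS


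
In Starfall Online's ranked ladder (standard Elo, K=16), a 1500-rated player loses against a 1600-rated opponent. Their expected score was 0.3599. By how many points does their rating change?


Elo update: delta = K * (S - Ea), where S = 0 (loses)
S - Ea = 0 - 0.3599 = -0.3599
Rating change = 16 * -0.3599
= -5.76

-5.76 rating points


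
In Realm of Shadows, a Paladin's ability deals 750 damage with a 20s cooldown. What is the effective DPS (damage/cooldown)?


DPS = damage / cooldown
= 750 / 20
= 37.50

37.50 DPS


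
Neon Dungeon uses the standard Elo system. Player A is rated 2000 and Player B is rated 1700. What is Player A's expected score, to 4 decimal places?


Elo expected score: Ea = 1/(1 + 10^((Rb-Ra)/400))
Rb - Ra = 1700 - 2000 = -300
(Rb-Ra)/400 = -300/400 = -0.75
10^-0.75 = 0.177828
Ea = 1/(1 + 0.177828) = 1/1.177828 = 0.8490

0.8490


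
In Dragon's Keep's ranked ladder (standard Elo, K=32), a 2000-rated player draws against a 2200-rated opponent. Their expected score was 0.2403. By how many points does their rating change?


Elo update: delta = K * (S - Ea), where S = 0.5 (draws)
S - Ea = 0.5 - 0.2403 = 0.2597
Rating change = 32 * 0.2597
= 8.31

8.31 rating points
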